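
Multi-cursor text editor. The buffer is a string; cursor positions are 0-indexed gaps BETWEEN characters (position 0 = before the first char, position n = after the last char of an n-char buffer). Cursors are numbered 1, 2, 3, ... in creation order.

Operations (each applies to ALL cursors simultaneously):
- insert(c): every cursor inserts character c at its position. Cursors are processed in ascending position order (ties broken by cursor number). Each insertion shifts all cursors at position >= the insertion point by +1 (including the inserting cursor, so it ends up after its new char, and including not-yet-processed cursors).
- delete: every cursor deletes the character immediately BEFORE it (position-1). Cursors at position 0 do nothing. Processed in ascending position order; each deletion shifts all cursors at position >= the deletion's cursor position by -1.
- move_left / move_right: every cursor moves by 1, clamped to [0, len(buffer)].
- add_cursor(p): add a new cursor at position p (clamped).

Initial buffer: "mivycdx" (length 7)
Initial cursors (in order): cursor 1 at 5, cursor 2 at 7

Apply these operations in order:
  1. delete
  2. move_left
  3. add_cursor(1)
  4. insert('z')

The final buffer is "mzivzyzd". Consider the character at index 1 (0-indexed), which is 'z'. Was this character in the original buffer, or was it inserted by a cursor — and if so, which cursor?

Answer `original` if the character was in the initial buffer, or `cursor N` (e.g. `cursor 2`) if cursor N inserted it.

After op 1 (delete): buffer="mivyd" (len 5), cursors c1@4 c2@5, authorship .....
After op 2 (move_left): buffer="mivyd" (len 5), cursors c1@3 c2@4, authorship .....
After op 3 (add_cursor(1)): buffer="mivyd" (len 5), cursors c3@1 c1@3 c2@4, authorship .....
After op 4 (insert('z')): buffer="mzivzyzd" (len 8), cursors c3@2 c1@5 c2@7, authorship .3..1.2.
Authorship (.=original, N=cursor N): . 3 . . 1 . 2 .
Index 1: author = 3

Answer: cursor 3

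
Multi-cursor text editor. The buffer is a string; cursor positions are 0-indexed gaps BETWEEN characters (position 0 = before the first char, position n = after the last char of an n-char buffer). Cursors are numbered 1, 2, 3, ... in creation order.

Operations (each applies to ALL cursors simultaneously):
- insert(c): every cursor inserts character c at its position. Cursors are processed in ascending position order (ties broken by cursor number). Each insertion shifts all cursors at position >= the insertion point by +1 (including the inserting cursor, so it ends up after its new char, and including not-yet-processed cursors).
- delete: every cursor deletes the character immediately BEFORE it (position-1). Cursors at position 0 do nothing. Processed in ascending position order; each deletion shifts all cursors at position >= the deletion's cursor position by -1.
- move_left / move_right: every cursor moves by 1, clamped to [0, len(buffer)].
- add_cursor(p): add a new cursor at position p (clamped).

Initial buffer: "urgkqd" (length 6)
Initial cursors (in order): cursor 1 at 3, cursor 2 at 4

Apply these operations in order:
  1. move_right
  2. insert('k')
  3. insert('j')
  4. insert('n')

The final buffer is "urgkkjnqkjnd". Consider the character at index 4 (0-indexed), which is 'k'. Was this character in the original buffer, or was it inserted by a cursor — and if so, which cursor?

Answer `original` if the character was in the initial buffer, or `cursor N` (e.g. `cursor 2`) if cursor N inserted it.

Answer: cursor 1

Derivation:
After op 1 (move_right): buffer="urgkqd" (len 6), cursors c1@4 c2@5, authorship ......
After op 2 (insert('k')): buffer="urgkkqkd" (len 8), cursors c1@5 c2@7, authorship ....1.2.
After op 3 (insert('j')): buffer="urgkkjqkjd" (len 10), cursors c1@6 c2@9, authorship ....11.22.
After op 4 (insert('n')): buffer="urgkkjnqkjnd" (len 12), cursors c1@7 c2@11, authorship ....111.222.
Authorship (.=original, N=cursor N): . . . . 1 1 1 . 2 2 2 .
Index 4: author = 1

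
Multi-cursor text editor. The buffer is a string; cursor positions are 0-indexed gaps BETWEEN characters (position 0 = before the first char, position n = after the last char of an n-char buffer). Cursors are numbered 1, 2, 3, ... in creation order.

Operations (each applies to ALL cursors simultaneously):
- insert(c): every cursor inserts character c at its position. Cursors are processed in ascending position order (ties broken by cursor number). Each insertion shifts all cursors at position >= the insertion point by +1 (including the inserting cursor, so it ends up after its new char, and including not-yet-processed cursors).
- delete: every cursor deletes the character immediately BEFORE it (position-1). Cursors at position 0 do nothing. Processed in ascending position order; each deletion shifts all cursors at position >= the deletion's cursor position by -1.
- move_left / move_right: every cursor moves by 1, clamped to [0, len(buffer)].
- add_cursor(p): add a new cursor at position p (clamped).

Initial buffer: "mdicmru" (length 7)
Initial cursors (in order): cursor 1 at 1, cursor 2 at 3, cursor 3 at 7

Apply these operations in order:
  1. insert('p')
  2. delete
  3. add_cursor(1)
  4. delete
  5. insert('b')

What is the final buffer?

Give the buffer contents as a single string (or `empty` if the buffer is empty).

Answer: bbdbcmrb

Derivation:
After op 1 (insert('p')): buffer="mpdipcmrup" (len 10), cursors c1@2 c2@5 c3@10, authorship .1..2....3
After op 2 (delete): buffer="mdicmru" (len 7), cursors c1@1 c2@3 c3@7, authorship .......
After op 3 (add_cursor(1)): buffer="mdicmru" (len 7), cursors c1@1 c4@1 c2@3 c3@7, authorship .......
After op 4 (delete): buffer="dcmr" (len 4), cursors c1@0 c4@0 c2@1 c3@4, authorship ....
After op 5 (insert('b')): buffer="bbdbcmrb" (len 8), cursors c1@2 c4@2 c2@4 c3@8, authorship 14.2...3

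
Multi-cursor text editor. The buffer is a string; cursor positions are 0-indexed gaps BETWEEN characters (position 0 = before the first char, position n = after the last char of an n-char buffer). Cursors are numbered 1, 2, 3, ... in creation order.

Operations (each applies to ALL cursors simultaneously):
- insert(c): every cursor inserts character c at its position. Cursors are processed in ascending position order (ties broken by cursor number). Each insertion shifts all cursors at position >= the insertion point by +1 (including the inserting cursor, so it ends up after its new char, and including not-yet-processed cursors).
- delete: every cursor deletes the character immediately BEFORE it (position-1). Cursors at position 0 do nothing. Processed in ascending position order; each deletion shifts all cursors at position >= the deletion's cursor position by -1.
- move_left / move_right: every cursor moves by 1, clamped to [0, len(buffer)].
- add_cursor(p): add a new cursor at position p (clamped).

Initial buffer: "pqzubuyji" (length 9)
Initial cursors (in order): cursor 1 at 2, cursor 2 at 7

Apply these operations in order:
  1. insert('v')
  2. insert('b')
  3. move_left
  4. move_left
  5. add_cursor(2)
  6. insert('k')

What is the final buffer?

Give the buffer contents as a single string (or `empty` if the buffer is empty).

After op 1 (insert('v')): buffer="pqvzubuyvji" (len 11), cursors c1@3 c2@9, authorship ..1.....2..
After op 2 (insert('b')): buffer="pqvbzubuyvbji" (len 13), cursors c1@4 c2@11, authorship ..11.....22..
After op 3 (move_left): buffer="pqvbzubuyvbji" (len 13), cursors c1@3 c2@10, authorship ..11.....22..
After op 4 (move_left): buffer="pqvbzubuyvbji" (len 13), cursors c1@2 c2@9, authorship ..11.....22..
After op 5 (add_cursor(2)): buffer="pqvbzubuyvbji" (len 13), cursors c1@2 c3@2 c2@9, authorship ..11.....22..
After op 6 (insert('k')): buffer="pqkkvbzubuykvbji" (len 16), cursors c1@4 c3@4 c2@12, authorship ..1311.....222..

Answer: pqkkvbzubuykvbji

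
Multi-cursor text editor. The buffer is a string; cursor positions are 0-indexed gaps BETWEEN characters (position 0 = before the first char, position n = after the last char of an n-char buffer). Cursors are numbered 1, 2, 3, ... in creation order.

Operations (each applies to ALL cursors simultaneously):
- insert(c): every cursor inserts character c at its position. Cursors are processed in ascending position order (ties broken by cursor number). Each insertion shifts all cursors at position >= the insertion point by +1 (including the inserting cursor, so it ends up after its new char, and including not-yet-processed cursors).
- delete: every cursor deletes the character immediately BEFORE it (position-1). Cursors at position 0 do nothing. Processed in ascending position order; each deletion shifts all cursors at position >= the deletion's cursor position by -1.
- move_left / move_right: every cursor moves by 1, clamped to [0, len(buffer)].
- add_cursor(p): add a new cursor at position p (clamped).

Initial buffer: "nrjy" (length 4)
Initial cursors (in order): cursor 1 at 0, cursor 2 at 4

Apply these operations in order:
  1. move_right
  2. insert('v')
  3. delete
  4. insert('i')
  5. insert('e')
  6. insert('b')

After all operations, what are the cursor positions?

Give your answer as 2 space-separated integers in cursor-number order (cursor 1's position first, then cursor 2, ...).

After op 1 (move_right): buffer="nrjy" (len 4), cursors c1@1 c2@4, authorship ....
After op 2 (insert('v')): buffer="nvrjyv" (len 6), cursors c1@2 c2@6, authorship .1...2
After op 3 (delete): buffer="nrjy" (len 4), cursors c1@1 c2@4, authorship ....
After op 4 (insert('i')): buffer="nirjyi" (len 6), cursors c1@2 c2@6, authorship .1...2
After op 5 (insert('e')): buffer="nierjyie" (len 8), cursors c1@3 c2@8, authorship .11...22
After op 6 (insert('b')): buffer="niebrjyieb" (len 10), cursors c1@4 c2@10, authorship .111...222

Answer: 4 10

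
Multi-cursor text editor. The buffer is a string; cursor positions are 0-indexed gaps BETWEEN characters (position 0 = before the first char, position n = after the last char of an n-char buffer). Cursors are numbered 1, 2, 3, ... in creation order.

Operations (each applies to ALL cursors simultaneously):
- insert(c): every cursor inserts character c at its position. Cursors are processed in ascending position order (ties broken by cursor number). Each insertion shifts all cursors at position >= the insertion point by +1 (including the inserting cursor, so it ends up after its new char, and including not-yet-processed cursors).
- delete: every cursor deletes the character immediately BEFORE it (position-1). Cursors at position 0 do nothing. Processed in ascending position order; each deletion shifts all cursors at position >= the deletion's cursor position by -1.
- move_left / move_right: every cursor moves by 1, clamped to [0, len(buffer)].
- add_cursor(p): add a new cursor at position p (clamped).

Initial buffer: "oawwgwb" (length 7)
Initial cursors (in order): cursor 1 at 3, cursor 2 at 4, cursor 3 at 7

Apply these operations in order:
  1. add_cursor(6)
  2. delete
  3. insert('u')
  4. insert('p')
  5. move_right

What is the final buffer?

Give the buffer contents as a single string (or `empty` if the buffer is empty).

After op 1 (add_cursor(6)): buffer="oawwgwb" (len 7), cursors c1@3 c2@4 c4@6 c3@7, authorship .......
After op 2 (delete): buffer="oag" (len 3), cursors c1@2 c2@2 c3@3 c4@3, authorship ...
After op 3 (insert('u')): buffer="oauuguu" (len 7), cursors c1@4 c2@4 c3@7 c4@7, authorship ..12.34
After op 4 (insert('p')): buffer="oauuppguupp" (len 11), cursors c1@6 c2@6 c3@11 c4@11, authorship ..1212.3434
After op 5 (move_right): buffer="oauuppguupp" (len 11), cursors c1@7 c2@7 c3@11 c4@11, authorship ..1212.3434

Answer: oauuppguupp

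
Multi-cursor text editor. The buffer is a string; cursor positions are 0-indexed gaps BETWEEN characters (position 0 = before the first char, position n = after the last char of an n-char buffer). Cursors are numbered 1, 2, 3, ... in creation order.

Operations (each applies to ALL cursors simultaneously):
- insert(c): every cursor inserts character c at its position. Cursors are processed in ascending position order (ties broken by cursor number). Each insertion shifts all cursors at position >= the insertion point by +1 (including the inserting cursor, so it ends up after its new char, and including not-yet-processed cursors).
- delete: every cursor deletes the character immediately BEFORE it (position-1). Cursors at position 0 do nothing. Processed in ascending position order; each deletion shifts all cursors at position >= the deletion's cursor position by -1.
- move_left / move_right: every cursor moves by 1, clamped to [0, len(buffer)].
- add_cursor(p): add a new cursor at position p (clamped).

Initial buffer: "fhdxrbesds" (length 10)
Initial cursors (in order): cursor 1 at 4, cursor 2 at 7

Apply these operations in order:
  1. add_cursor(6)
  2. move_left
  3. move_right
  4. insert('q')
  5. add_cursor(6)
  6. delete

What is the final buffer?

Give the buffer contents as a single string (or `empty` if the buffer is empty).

Answer: fhdxbesds

Derivation:
After op 1 (add_cursor(6)): buffer="fhdxrbesds" (len 10), cursors c1@4 c3@6 c2@7, authorship ..........
After op 2 (move_left): buffer="fhdxrbesds" (len 10), cursors c1@3 c3@5 c2@6, authorship ..........
After op 3 (move_right): buffer="fhdxrbesds" (len 10), cursors c1@4 c3@6 c2@7, authorship ..........
After op 4 (insert('q')): buffer="fhdxqrbqeqsds" (len 13), cursors c1@5 c3@8 c2@10, authorship ....1..3.2...
After op 5 (add_cursor(6)): buffer="fhdxqrbqeqsds" (len 13), cursors c1@5 c4@6 c3@8 c2@10, authorship ....1..3.2...
After op 6 (delete): buffer="fhdxbesds" (len 9), cursors c1@4 c4@4 c3@5 c2@6, authorship .........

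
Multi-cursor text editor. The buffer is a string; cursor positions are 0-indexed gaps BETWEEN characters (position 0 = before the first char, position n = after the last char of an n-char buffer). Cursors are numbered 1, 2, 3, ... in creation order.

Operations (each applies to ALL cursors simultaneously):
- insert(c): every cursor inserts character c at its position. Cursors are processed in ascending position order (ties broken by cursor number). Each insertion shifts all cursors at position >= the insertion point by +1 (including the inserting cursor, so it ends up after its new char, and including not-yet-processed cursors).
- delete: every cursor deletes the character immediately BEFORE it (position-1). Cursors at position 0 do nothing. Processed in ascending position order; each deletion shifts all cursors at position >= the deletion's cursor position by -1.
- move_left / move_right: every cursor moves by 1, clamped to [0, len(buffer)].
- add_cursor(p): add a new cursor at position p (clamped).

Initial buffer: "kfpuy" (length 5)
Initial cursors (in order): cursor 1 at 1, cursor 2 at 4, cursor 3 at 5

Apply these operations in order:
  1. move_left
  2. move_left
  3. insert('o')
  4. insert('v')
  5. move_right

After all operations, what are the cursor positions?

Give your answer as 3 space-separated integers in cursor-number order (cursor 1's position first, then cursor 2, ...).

After op 1 (move_left): buffer="kfpuy" (len 5), cursors c1@0 c2@3 c3@4, authorship .....
After op 2 (move_left): buffer="kfpuy" (len 5), cursors c1@0 c2@2 c3@3, authorship .....
After op 3 (insert('o')): buffer="okfopouy" (len 8), cursors c1@1 c2@4 c3@6, authorship 1..2.3..
After op 4 (insert('v')): buffer="ovkfovpovuy" (len 11), cursors c1@2 c2@6 c3@9, authorship 11..22.33..
After op 5 (move_right): buffer="ovkfovpovuy" (len 11), cursors c1@3 c2@7 c3@10, authorship 11..22.33..

Answer: 3 7 10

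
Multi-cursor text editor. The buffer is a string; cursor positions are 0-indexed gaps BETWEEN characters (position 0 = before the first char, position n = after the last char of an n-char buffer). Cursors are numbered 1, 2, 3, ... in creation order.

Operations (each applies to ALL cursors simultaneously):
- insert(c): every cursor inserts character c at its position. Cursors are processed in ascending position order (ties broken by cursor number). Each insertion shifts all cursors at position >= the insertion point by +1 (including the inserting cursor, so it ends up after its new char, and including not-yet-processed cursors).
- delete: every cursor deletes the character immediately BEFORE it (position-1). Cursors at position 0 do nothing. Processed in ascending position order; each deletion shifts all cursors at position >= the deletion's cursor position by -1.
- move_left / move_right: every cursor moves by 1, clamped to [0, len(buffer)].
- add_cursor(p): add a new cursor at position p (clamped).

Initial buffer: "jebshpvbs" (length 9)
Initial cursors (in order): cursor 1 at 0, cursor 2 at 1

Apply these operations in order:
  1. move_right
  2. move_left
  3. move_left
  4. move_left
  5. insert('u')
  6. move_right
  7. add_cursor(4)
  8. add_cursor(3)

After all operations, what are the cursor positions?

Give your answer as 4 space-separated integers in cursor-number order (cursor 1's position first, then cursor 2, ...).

After op 1 (move_right): buffer="jebshpvbs" (len 9), cursors c1@1 c2@2, authorship .........
After op 2 (move_left): buffer="jebshpvbs" (len 9), cursors c1@0 c2@1, authorship .........
After op 3 (move_left): buffer="jebshpvbs" (len 9), cursors c1@0 c2@0, authorship .........
After op 4 (move_left): buffer="jebshpvbs" (len 9), cursors c1@0 c2@0, authorship .........
After op 5 (insert('u')): buffer="uujebshpvbs" (len 11), cursors c1@2 c2@2, authorship 12.........
After op 6 (move_right): buffer="uujebshpvbs" (len 11), cursors c1@3 c2@3, authorship 12.........
After op 7 (add_cursor(4)): buffer="uujebshpvbs" (len 11), cursors c1@3 c2@3 c3@4, authorship 12.........
After op 8 (add_cursor(3)): buffer="uujebshpvbs" (len 11), cursors c1@3 c2@3 c4@3 c3@4, authorship 12.........

Answer: 3 3 4 3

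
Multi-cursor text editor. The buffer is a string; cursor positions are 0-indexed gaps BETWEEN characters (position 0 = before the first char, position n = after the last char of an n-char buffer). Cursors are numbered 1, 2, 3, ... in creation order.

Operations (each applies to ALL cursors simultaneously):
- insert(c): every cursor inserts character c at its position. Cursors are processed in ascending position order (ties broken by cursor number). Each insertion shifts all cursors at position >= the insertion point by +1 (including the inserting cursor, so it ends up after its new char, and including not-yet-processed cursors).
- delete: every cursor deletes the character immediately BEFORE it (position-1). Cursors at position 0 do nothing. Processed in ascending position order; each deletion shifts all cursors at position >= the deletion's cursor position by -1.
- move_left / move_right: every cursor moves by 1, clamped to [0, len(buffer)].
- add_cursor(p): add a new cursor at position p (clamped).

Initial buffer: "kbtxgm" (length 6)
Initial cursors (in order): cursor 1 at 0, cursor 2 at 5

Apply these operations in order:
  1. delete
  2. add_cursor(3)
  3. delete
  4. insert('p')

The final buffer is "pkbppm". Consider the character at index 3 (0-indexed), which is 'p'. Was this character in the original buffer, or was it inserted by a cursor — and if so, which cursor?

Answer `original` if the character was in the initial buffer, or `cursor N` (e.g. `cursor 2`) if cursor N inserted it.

After op 1 (delete): buffer="kbtxm" (len 5), cursors c1@0 c2@4, authorship .....
After op 2 (add_cursor(3)): buffer="kbtxm" (len 5), cursors c1@0 c3@3 c2@4, authorship .....
After op 3 (delete): buffer="kbm" (len 3), cursors c1@0 c2@2 c3@2, authorship ...
After op 4 (insert('p')): buffer="pkbppm" (len 6), cursors c1@1 c2@5 c3@5, authorship 1..23.
Authorship (.=original, N=cursor N): 1 . . 2 3 .
Index 3: author = 2

Answer: cursor 2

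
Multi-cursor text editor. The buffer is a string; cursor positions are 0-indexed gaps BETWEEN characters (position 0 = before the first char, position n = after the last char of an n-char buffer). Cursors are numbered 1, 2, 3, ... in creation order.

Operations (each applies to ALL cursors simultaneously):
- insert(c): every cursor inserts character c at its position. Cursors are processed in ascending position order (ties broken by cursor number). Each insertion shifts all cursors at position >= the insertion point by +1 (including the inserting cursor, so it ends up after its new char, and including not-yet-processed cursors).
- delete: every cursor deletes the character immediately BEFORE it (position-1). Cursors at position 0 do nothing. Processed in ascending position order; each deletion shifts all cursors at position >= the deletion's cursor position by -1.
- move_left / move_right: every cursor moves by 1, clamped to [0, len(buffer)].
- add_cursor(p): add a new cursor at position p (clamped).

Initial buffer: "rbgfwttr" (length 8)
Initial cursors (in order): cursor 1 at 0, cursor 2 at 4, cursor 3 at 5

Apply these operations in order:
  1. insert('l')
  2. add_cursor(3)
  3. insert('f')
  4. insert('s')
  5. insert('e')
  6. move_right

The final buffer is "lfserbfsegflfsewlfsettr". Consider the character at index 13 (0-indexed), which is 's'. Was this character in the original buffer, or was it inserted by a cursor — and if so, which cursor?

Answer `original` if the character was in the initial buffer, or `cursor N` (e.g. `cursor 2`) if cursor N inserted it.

After op 1 (insert('l')): buffer="lrbgflwlttr" (len 11), cursors c1@1 c2@6 c3@8, authorship 1....2.3...
After op 2 (add_cursor(3)): buffer="lrbgflwlttr" (len 11), cursors c1@1 c4@3 c2@6 c3@8, authorship 1....2.3...
After op 3 (insert('f')): buffer="lfrbfgflfwlfttr" (len 15), cursors c1@2 c4@5 c2@9 c3@12, authorship 11..4..22.33...
After op 4 (insert('s')): buffer="lfsrbfsgflfswlfsttr" (len 19), cursors c1@3 c4@7 c2@12 c3@16, authorship 111..44..222.333...
After op 5 (insert('e')): buffer="lfserbfsegflfsewlfsettr" (len 23), cursors c1@4 c4@9 c2@15 c3@20, authorship 1111..444..2222.3333...
After op 6 (move_right): buffer="lfserbfsegflfsewlfsettr" (len 23), cursors c1@5 c4@10 c2@16 c3@21, authorship 1111..444..2222.3333...
Authorship (.=original, N=cursor N): 1 1 1 1 . . 4 4 4 . . 2 2 2 2 . 3 3 3 3 . . .
Index 13: author = 2

Answer: cursor 2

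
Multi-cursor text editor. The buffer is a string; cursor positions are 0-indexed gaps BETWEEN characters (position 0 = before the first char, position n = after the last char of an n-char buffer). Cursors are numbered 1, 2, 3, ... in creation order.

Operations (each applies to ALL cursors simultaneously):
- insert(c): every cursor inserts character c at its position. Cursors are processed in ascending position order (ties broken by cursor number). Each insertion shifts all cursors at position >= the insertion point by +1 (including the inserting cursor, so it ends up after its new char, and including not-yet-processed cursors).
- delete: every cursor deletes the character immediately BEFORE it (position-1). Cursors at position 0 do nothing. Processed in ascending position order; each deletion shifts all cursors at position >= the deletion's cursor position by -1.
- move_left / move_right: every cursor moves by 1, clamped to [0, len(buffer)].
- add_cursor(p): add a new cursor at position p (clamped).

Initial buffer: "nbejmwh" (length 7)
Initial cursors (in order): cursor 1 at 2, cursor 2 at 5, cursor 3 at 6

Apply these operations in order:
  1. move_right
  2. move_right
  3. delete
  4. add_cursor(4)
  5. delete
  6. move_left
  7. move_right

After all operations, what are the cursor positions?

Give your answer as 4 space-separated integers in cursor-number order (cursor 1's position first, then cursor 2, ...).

After op 1 (move_right): buffer="nbejmwh" (len 7), cursors c1@3 c2@6 c3@7, authorship .......
After op 2 (move_right): buffer="nbejmwh" (len 7), cursors c1@4 c2@7 c3@7, authorship .......
After op 3 (delete): buffer="nbem" (len 4), cursors c1@3 c2@4 c3@4, authorship ....
After op 4 (add_cursor(4)): buffer="nbem" (len 4), cursors c1@3 c2@4 c3@4 c4@4, authorship ....
After op 5 (delete): buffer="" (len 0), cursors c1@0 c2@0 c3@0 c4@0, authorship 
After op 6 (move_left): buffer="" (len 0), cursors c1@0 c2@0 c3@0 c4@0, authorship 
After op 7 (move_right): buffer="" (len 0), cursors c1@0 c2@0 c3@0 c4@0, authorship 

Answer: 0 0 0 0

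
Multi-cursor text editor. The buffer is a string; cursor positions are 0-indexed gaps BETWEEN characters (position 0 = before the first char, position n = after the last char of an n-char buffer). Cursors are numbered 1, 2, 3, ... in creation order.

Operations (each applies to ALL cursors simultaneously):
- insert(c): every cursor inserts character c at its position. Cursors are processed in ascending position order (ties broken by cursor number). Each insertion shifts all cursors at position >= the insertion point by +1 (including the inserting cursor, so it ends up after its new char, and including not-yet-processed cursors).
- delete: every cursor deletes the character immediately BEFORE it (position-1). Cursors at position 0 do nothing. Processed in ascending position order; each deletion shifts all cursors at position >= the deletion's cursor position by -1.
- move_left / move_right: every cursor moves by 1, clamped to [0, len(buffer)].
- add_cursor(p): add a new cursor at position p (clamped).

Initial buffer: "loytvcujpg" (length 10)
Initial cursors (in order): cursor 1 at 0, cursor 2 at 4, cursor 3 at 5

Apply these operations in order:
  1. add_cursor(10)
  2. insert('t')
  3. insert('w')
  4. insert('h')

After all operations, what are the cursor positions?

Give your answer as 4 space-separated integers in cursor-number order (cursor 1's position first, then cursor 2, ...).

Answer: 3 10 14 22

Derivation:
After op 1 (add_cursor(10)): buffer="loytvcujpg" (len 10), cursors c1@0 c2@4 c3@5 c4@10, authorship ..........
After op 2 (insert('t')): buffer="tloyttvtcujpgt" (len 14), cursors c1@1 c2@6 c3@8 c4@14, authorship 1....2.3.....4
After op 3 (insert('w')): buffer="twloyttwvtwcujpgtw" (len 18), cursors c1@2 c2@8 c3@11 c4@18, authorship 11....22.33.....44
After op 4 (insert('h')): buffer="twhloyttwhvtwhcujpgtwh" (len 22), cursors c1@3 c2@10 c3@14 c4@22, authorship 111....222.333.....444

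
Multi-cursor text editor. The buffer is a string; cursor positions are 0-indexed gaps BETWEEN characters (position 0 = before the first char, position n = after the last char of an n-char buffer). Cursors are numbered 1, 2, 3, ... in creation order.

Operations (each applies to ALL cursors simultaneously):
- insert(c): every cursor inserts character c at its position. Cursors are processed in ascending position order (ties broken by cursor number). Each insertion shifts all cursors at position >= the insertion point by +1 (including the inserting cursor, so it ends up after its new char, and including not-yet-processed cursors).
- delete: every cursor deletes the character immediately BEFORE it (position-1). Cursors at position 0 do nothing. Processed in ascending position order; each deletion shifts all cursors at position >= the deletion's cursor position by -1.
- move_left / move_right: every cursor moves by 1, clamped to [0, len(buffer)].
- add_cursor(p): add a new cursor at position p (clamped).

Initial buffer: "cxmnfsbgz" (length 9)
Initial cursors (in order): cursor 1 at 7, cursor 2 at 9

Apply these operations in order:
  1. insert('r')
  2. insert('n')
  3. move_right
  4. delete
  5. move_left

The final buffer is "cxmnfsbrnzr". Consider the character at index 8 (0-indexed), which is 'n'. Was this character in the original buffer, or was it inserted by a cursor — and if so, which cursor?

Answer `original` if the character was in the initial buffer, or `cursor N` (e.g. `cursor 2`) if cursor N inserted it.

After op 1 (insert('r')): buffer="cxmnfsbrgzr" (len 11), cursors c1@8 c2@11, authorship .......1..2
After op 2 (insert('n')): buffer="cxmnfsbrngzrn" (len 13), cursors c1@9 c2@13, authorship .......11..22
After op 3 (move_right): buffer="cxmnfsbrngzrn" (len 13), cursors c1@10 c2@13, authorship .......11..22
After op 4 (delete): buffer="cxmnfsbrnzr" (len 11), cursors c1@9 c2@11, authorship .......11.2
After op 5 (move_left): buffer="cxmnfsbrnzr" (len 11), cursors c1@8 c2@10, authorship .......11.2
Authorship (.=original, N=cursor N): . . . . . . . 1 1 . 2
Index 8: author = 1

Answer: cursor 1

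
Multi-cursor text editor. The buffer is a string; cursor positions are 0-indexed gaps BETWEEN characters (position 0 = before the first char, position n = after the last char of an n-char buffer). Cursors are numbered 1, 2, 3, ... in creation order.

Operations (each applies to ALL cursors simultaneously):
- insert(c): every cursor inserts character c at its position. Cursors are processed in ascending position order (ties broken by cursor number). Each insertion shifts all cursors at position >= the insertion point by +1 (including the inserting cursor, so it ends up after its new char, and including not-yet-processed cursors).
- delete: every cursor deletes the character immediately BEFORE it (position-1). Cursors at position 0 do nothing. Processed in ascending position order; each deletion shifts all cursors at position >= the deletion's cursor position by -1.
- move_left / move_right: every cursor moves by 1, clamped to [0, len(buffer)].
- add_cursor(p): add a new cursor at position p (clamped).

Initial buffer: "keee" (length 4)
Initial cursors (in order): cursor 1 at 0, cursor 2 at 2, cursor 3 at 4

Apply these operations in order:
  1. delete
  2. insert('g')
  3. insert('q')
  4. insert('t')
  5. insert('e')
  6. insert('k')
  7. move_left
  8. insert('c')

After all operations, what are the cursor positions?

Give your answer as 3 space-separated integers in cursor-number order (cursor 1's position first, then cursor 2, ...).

After op 1 (delete): buffer="ke" (len 2), cursors c1@0 c2@1 c3@2, authorship ..
After op 2 (insert('g')): buffer="gkgeg" (len 5), cursors c1@1 c2@3 c3@5, authorship 1.2.3
After op 3 (insert('q')): buffer="gqkgqegq" (len 8), cursors c1@2 c2@5 c3@8, authorship 11.22.33
After op 4 (insert('t')): buffer="gqtkgqtegqt" (len 11), cursors c1@3 c2@7 c3@11, authorship 111.222.333
After op 5 (insert('e')): buffer="gqtekgqteegqte" (len 14), cursors c1@4 c2@9 c3@14, authorship 1111.2222.3333
After op 6 (insert('k')): buffer="gqtekkgqtekegqtek" (len 17), cursors c1@5 c2@11 c3@17, authorship 11111.22222.33333
After op 7 (move_left): buffer="gqtekkgqtekegqtek" (len 17), cursors c1@4 c2@10 c3@16, authorship 11111.22222.33333
After op 8 (insert('c')): buffer="gqteckkgqteckegqteck" (len 20), cursors c1@5 c2@12 c3@19, authorship 111111.222222.333333

Answer: 5 12 19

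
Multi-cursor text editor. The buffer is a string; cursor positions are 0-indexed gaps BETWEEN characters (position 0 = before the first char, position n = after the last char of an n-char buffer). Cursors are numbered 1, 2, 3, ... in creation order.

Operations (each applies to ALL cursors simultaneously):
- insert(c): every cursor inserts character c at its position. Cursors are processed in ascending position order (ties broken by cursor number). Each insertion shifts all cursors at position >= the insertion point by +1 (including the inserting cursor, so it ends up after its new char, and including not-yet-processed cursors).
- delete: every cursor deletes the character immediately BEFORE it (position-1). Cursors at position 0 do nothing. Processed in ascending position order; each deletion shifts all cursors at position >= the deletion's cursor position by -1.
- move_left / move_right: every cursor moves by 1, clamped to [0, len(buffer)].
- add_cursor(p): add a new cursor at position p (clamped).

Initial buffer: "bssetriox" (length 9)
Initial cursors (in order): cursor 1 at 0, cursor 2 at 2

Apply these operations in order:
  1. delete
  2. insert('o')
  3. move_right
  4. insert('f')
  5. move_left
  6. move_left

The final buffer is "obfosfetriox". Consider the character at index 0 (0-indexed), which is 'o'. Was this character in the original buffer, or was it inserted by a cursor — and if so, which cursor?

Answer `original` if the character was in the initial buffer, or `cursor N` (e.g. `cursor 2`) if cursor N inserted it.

Answer: cursor 1

Derivation:
After op 1 (delete): buffer="bsetriox" (len 8), cursors c1@0 c2@1, authorship ........
After op 2 (insert('o')): buffer="obosetriox" (len 10), cursors c1@1 c2@3, authorship 1.2.......
After op 3 (move_right): buffer="obosetriox" (len 10), cursors c1@2 c2@4, authorship 1.2.......
After op 4 (insert('f')): buffer="obfosfetriox" (len 12), cursors c1@3 c2@6, authorship 1.12.2......
After op 5 (move_left): buffer="obfosfetriox" (len 12), cursors c1@2 c2@5, authorship 1.12.2......
After op 6 (move_left): buffer="obfosfetriox" (len 12), cursors c1@1 c2@4, authorship 1.12.2......
Authorship (.=original, N=cursor N): 1 . 1 2 . 2 . . . . . .
Index 0: author = 1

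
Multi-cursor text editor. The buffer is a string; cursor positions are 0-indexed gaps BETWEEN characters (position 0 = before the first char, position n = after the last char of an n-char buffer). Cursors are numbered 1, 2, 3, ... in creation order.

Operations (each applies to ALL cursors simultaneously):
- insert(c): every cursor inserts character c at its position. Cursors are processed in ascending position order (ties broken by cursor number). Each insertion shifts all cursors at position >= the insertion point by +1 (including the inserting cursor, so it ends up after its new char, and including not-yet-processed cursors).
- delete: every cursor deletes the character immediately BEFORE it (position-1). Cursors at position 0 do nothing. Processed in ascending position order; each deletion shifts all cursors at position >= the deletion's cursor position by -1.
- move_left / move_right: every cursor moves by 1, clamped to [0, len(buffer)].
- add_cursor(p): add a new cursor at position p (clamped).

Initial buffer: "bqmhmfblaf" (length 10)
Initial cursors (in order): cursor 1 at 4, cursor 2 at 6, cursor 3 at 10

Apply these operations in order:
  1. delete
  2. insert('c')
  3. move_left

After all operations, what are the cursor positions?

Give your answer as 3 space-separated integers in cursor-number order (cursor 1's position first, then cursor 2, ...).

After op 1 (delete): buffer="bqmmbla" (len 7), cursors c1@3 c2@4 c3@7, authorship .......
After op 2 (insert('c')): buffer="bqmcmcblac" (len 10), cursors c1@4 c2@6 c3@10, authorship ...1.2...3
After op 3 (move_left): buffer="bqmcmcblac" (len 10), cursors c1@3 c2@5 c3@9, authorship ...1.2...3

Answer: 3 5 9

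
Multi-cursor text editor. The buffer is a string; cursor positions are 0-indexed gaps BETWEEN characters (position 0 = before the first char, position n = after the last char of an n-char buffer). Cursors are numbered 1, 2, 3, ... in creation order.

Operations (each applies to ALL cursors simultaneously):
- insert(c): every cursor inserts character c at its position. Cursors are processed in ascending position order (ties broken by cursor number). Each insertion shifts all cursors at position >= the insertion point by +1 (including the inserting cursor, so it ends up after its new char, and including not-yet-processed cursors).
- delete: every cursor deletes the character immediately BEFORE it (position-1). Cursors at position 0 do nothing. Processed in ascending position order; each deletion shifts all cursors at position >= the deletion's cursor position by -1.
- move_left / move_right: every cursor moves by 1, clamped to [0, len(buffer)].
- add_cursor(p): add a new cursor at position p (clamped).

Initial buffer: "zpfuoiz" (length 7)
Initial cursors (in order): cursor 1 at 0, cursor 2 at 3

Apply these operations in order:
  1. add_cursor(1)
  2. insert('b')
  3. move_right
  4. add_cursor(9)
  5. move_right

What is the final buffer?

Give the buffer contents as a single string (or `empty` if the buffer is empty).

Answer: bzbpfbuoiz

Derivation:
After op 1 (add_cursor(1)): buffer="zpfuoiz" (len 7), cursors c1@0 c3@1 c2@3, authorship .......
After op 2 (insert('b')): buffer="bzbpfbuoiz" (len 10), cursors c1@1 c3@3 c2@6, authorship 1.3..2....
After op 3 (move_right): buffer="bzbpfbuoiz" (len 10), cursors c1@2 c3@4 c2@7, authorship 1.3..2....
After op 4 (add_cursor(9)): buffer="bzbpfbuoiz" (len 10), cursors c1@2 c3@4 c2@7 c4@9, authorship 1.3..2....
After op 5 (move_right): buffer="bzbpfbuoiz" (len 10), cursors c1@3 c3@5 c2@8 c4@10, authorship 1.3..2....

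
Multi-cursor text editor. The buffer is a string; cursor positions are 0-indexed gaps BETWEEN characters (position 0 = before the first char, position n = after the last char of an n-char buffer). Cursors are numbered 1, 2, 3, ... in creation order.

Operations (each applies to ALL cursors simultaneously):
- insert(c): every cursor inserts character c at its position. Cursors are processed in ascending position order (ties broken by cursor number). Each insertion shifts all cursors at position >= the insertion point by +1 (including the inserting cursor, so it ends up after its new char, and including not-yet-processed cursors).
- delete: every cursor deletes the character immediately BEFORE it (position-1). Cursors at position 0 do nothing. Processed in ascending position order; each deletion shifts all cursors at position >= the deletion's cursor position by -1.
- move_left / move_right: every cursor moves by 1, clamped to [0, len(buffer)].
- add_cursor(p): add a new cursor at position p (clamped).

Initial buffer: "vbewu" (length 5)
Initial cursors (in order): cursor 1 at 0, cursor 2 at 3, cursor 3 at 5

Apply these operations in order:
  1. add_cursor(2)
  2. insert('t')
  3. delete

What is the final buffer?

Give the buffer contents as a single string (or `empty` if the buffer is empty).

Answer: vbewu

Derivation:
After op 1 (add_cursor(2)): buffer="vbewu" (len 5), cursors c1@0 c4@2 c2@3 c3@5, authorship .....
After op 2 (insert('t')): buffer="tvbtetwut" (len 9), cursors c1@1 c4@4 c2@6 c3@9, authorship 1..4.2..3
After op 3 (delete): buffer="vbewu" (len 5), cursors c1@0 c4@2 c2@3 c3@5, authorship .....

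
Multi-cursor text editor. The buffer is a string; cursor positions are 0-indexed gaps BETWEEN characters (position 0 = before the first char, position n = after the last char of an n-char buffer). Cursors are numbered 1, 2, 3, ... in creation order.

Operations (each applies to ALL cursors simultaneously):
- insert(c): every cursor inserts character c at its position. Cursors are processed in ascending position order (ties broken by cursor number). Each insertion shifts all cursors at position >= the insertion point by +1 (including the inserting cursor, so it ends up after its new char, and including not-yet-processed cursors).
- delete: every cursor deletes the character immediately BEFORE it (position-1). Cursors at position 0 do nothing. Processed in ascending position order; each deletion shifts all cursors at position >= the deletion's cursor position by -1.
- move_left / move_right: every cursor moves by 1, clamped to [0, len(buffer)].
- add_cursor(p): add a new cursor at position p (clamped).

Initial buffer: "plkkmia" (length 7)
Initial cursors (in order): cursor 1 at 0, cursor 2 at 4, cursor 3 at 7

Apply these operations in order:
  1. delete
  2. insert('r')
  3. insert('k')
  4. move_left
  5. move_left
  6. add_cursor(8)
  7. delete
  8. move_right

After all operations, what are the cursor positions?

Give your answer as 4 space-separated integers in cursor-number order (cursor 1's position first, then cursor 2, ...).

Answer: 1 5 7 7

Derivation:
After op 1 (delete): buffer="plkmi" (len 5), cursors c1@0 c2@3 c3@5, authorship .....
After op 2 (insert('r')): buffer="rplkrmir" (len 8), cursors c1@1 c2@5 c3@8, authorship 1...2..3
After op 3 (insert('k')): buffer="rkplkrkmirk" (len 11), cursors c1@2 c2@7 c3@11, authorship 11...22..33
After op 4 (move_left): buffer="rkplkrkmirk" (len 11), cursors c1@1 c2@6 c3@10, authorship 11...22..33
After op 5 (move_left): buffer="rkplkrkmirk" (len 11), cursors c1@0 c2@5 c3@9, authorship 11...22..33
After op 6 (add_cursor(8)): buffer="rkplkrkmirk" (len 11), cursors c1@0 c2@5 c4@8 c3@9, authorship 11...22..33
After op 7 (delete): buffer="rkplrkrk" (len 8), cursors c1@0 c2@4 c3@6 c4@6, authorship 11..2233
After op 8 (move_right): buffer="rkplrkrk" (len 8), cursors c1@1 c2@5 c3@7 c4@7, authorship 11..2233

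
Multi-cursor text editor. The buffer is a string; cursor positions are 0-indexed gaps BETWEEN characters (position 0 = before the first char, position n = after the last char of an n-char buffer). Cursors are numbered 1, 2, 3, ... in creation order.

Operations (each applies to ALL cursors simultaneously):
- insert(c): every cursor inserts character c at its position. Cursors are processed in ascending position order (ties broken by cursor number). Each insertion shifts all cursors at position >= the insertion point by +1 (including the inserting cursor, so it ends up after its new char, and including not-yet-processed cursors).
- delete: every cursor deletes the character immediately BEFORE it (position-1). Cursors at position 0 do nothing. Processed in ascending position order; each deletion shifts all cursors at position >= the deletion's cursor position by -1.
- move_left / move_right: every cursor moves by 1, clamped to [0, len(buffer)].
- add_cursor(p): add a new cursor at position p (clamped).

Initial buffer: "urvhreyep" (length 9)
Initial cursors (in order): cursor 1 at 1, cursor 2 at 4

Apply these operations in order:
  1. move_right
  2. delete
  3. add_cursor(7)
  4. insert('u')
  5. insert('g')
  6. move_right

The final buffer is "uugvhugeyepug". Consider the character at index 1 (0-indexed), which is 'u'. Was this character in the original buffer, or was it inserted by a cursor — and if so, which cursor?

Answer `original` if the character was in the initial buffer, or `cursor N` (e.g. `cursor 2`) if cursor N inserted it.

After op 1 (move_right): buffer="urvhreyep" (len 9), cursors c1@2 c2@5, authorship .........
After op 2 (delete): buffer="uvheyep" (len 7), cursors c1@1 c2@3, authorship .......
After op 3 (add_cursor(7)): buffer="uvheyep" (len 7), cursors c1@1 c2@3 c3@7, authorship .......
After op 4 (insert('u')): buffer="uuvhueyepu" (len 10), cursors c1@2 c2@5 c3@10, authorship .1..2....3
After op 5 (insert('g')): buffer="uugvhugeyepug" (len 13), cursors c1@3 c2@7 c3@13, authorship .11..22....33
After op 6 (move_right): buffer="uugvhugeyepug" (len 13), cursors c1@4 c2@8 c3@13, authorship .11..22....33
Authorship (.=original, N=cursor N): . 1 1 . . 2 2 . . . . 3 3
Index 1: author = 1

Answer: cursor 1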